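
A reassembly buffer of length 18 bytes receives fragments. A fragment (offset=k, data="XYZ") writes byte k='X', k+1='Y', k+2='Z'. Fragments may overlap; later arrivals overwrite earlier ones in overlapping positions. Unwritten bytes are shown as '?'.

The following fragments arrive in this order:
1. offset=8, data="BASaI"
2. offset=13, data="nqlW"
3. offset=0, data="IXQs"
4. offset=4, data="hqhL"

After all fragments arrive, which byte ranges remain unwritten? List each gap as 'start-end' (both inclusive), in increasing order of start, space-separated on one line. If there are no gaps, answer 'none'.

Fragment 1: offset=8 len=5
Fragment 2: offset=13 len=4
Fragment 3: offset=0 len=4
Fragment 4: offset=4 len=4
Gaps: 17-17

Answer: 17-17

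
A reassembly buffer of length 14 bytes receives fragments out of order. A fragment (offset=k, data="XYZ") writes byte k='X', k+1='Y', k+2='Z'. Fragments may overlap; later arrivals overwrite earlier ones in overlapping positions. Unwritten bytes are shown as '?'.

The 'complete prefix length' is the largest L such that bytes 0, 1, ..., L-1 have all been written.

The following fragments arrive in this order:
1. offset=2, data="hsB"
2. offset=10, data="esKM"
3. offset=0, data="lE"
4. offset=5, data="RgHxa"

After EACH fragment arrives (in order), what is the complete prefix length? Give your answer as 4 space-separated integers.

Answer: 0 0 5 14

Derivation:
Fragment 1: offset=2 data="hsB" -> buffer=??hsB????????? -> prefix_len=0
Fragment 2: offset=10 data="esKM" -> buffer=??hsB?????esKM -> prefix_len=0
Fragment 3: offset=0 data="lE" -> buffer=lEhsB?????esKM -> prefix_len=5
Fragment 4: offset=5 data="RgHxa" -> buffer=lEhsBRgHxaesKM -> prefix_len=14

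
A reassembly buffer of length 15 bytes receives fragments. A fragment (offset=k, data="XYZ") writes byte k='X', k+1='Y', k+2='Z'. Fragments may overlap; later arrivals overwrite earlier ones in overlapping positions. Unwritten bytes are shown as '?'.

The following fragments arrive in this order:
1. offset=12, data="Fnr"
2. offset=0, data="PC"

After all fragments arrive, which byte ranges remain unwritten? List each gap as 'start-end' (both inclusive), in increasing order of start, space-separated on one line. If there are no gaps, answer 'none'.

Answer: 2-11

Derivation:
Fragment 1: offset=12 len=3
Fragment 2: offset=0 len=2
Gaps: 2-11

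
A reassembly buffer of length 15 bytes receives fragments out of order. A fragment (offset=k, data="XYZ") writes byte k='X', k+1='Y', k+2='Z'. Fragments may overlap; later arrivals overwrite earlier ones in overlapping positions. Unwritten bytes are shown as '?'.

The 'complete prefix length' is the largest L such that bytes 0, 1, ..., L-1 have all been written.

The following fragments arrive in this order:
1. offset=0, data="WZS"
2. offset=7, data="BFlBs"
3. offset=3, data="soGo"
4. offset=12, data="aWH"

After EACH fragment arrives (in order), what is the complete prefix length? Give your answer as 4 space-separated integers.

Fragment 1: offset=0 data="WZS" -> buffer=WZS???????????? -> prefix_len=3
Fragment 2: offset=7 data="BFlBs" -> buffer=WZS????BFlBs??? -> prefix_len=3
Fragment 3: offset=3 data="soGo" -> buffer=WZSsoGoBFlBs??? -> prefix_len=12
Fragment 4: offset=12 data="aWH" -> buffer=WZSsoGoBFlBsaWH -> prefix_len=15

Answer: 3 3 12 15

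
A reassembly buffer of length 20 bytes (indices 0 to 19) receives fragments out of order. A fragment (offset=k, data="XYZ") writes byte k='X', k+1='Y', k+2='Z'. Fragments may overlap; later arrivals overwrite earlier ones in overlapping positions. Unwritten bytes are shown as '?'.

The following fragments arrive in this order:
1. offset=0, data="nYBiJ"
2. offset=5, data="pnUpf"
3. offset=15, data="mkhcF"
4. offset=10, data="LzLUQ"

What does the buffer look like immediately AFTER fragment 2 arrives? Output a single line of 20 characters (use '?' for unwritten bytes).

Answer: nYBiJpnUpf??????????

Derivation:
Fragment 1: offset=0 data="nYBiJ" -> buffer=nYBiJ???????????????
Fragment 2: offset=5 data="pnUpf" -> buffer=nYBiJpnUpf??????????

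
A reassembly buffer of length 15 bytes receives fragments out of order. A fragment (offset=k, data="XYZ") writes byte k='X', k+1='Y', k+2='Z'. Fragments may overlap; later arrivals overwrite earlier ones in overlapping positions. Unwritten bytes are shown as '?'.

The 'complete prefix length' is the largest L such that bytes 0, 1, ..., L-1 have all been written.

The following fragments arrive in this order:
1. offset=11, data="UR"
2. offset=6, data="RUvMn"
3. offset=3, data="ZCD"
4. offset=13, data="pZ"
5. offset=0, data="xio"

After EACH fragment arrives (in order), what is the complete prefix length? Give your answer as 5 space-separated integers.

Fragment 1: offset=11 data="UR" -> buffer=???????????UR?? -> prefix_len=0
Fragment 2: offset=6 data="RUvMn" -> buffer=??????RUvMnUR?? -> prefix_len=0
Fragment 3: offset=3 data="ZCD" -> buffer=???ZCDRUvMnUR?? -> prefix_len=0
Fragment 4: offset=13 data="pZ" -> buffer=???ZCDRUvMnURpZ -> prefix_len=0
Fragment 5: offset=0 data="xio" -> buffer=xioZCDRUvMnURpZ -> prefix_len=15

Answer: 0 0 0 0 15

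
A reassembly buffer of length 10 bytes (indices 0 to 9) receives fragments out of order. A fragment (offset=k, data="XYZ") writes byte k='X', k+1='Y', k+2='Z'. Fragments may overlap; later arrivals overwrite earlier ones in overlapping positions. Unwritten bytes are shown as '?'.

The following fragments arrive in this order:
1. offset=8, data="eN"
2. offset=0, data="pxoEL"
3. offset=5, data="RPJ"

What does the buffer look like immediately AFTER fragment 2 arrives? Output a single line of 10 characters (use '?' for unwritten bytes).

Answer: pxoEL???eN

Derivation:
Fragment 1: offset=8 data="eN" -> buffer=????????eN
Fragment 2: offset=0 data="pxoEL" -> buffer=pxoEL???eN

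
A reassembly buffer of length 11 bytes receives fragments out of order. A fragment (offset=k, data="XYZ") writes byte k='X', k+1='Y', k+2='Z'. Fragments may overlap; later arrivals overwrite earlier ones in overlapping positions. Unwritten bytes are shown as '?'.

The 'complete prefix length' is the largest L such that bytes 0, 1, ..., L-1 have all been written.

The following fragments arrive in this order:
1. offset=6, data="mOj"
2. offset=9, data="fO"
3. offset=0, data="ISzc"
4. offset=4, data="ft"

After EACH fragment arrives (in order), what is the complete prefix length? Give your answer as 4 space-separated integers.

Answer: 0 0 4 11

Derivation:
Fragment 1: offset=6 data="mOj" -> buffer=??????mOj?? -> prefix_len=0
Fragment 2: offset=9 data="fO" -> buffer=??????mOjfO -> prefix_len=0
Fragment 3: offset=0 data="ISzc" -> buffer=ISzc??mOjfO -> prefix_len=4
Fragment 4: offset=4 data="ft" -> buffer=ISzcftmOjfO -> prefix_len=11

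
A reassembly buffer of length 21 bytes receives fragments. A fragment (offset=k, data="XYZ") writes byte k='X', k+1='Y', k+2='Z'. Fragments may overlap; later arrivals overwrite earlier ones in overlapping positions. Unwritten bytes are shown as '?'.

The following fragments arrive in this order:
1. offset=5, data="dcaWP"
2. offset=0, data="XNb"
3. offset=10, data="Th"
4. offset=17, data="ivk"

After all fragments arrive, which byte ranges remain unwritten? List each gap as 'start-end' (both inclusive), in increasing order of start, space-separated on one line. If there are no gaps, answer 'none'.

Fragment 1: offset=5 len=5
Fragment 2: offset=0 len=3
Fragment 3: offset=10 len=2
Fragment 4: offset=17 len=3
Gaps: 3-4 12-16 20-20

Answer: 3-4 12-16 20-20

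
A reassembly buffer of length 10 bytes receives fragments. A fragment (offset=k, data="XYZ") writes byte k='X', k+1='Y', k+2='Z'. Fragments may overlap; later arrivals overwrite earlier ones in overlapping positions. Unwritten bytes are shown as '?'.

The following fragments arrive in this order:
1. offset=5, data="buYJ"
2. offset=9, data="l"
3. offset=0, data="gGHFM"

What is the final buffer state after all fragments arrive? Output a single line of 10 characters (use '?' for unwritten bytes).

Answer: gGHFMbuYJl

Derivation:
Fragment 1: offset=5 data="buYJ" -> buffer=?????buYJ?
Fragment 2: offset=9 data="l" -> buffer=?????buYJl
Fragment 3: offset=0 data="gGHFM" -> buffer=gGHFMbuYJl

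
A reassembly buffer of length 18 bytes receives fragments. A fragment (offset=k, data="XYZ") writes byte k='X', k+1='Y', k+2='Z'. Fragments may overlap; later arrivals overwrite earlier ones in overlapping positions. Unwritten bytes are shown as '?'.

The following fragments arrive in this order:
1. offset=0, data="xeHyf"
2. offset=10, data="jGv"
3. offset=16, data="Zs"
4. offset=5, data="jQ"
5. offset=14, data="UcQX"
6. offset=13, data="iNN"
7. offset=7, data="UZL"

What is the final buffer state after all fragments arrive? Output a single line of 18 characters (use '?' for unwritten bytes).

Fragment 1: offset=0 data="xeHyf" -> buffer=xeHyf?????????????
Fragment 2: offset=10 data="jGv" -> buffer=xeHyf?????jGv?????
Fragment 3: offset=16 data="Zs" -> buffer=xeHyf?????jGv???Zs
Fragment 4: offset=5 data="jQ" -> buffer=xeHyfjQ???jGv???Zs
Fragment 5: offset=14 data="UcQX" -> buffer=xeHyfjQ???jGv?UcQX
Fragment 6: offset=13 data="iNN" -> buffer=xeHyfjQ???jGviNNQX
Fragment 7: offset=7 data="UZL" -> buffer=xeHyfjQUZLjGviNNQX

Answer: xeHyfjQUZLjGviNNQX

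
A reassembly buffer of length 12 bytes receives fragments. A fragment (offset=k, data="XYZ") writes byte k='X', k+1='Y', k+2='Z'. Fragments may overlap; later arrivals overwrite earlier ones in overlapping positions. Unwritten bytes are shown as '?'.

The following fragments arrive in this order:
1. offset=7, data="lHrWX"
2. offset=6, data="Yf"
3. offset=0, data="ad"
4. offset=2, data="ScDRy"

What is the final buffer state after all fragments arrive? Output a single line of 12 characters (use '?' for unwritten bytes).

Answer: adScDRyfHrWX

Derivation:
Fragment 1: offset=7 data="lHrWX" -> buffer=???????lHrWX
Fragment 2: offset=6 data="Yf" -> buffer=??????YfHrWX
Fragment 3: offset=0 data="ad" -> buffer=ad????YfHrWX
Fragment 4: offset=2 data="ScDRy" -> buffer=adScDRyfHrWX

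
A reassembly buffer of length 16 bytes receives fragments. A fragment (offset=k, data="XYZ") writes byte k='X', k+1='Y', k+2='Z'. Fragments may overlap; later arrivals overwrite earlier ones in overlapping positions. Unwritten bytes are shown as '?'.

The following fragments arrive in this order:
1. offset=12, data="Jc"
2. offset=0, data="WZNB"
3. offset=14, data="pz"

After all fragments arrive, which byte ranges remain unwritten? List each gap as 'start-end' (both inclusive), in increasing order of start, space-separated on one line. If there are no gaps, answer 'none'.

Answer: 4-11

Derivation:
Fragment 1: offset=12 len=2
Fragment 2: offset=0 len=4
Fragment 3: offset=14 len=2
Gaps: 4-11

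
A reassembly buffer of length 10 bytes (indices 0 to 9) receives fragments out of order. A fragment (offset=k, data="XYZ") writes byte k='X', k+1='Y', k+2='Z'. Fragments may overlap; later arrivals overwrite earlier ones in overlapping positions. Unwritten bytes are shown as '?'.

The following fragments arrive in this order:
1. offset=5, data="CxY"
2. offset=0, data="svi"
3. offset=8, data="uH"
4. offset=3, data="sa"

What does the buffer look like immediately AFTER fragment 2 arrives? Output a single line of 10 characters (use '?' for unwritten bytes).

Answer: svi??CxY??

Derivation:
Fragment 1: offset=5 data="CxY" -> buffer=?????CxY??
Fragment 2: offset=0 data="svi" -> buffer=svi??CxY??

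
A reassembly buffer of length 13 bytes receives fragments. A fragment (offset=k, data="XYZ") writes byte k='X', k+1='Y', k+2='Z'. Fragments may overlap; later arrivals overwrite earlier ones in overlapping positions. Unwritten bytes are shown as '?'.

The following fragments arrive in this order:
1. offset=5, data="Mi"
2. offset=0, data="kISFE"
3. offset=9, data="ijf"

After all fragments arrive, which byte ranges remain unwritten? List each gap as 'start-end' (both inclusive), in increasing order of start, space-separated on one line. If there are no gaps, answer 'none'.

Answer: 7-8 12-12

Derivation:
Fragment 1: offset=5 len=2
Fragment 2: offset=0 len=5
Fragment 3: offset=9 len=3
Gaps: 7-8 12-12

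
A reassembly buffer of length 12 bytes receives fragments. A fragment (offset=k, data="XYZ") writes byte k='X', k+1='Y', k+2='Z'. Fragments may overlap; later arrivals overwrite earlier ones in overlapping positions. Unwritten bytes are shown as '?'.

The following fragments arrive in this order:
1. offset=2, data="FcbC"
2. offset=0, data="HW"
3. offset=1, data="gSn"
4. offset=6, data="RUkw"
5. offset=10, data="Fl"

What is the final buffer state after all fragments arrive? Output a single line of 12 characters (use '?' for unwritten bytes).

Fragment 1: offset=2 data="FcbC" -> buffer=??FcbC??????
Fragment 2: offset=0 data="HW" -> buffer=HWFcbC??????
Fragment 3: offset=1 data="gSn" -> buffer=HgSnbC??????
Fragment 4: offset=6 data="RUkw" -> buffer=HgSnbCRUkw??
Fragment 5: offset=10 data="Fl" -> buffer=HgSnbCRUkwFl

Answer: HgSnbCRUkwFl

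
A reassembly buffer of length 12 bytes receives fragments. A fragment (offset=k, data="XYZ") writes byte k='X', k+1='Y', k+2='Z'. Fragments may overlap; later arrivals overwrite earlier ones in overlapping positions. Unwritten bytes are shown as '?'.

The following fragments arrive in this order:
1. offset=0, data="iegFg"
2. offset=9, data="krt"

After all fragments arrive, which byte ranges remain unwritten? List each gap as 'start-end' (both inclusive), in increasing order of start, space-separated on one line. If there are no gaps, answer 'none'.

Fragment 1: offset=0 len=5
Fragment 2: offset=9 len=3
Gaps: 5-8

Answer: 5-8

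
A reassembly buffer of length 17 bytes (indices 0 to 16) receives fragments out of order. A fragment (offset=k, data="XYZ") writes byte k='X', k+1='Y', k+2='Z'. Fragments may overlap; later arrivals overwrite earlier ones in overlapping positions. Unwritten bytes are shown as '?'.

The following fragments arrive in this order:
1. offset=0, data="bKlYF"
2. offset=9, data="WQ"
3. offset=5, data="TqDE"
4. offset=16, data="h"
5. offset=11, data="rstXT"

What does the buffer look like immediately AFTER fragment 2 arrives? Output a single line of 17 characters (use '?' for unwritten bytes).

Answer: bKlYF????WQ??????

Derivation:
Fragment 1: offset=0 data="bKlYF" -> buffer=bKlYF????????????
Fragment 2: offset=9 data="WQ" -> buffer=bKlYF????WQ??????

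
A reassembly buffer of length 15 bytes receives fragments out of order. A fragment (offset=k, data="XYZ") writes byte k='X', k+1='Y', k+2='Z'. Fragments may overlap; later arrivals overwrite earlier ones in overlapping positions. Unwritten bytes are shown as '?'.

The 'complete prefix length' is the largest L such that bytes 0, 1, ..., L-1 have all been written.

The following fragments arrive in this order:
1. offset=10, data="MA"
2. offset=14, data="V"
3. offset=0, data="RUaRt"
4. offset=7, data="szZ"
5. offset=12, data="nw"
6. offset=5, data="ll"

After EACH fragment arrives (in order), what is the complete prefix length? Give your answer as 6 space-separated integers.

Answer: 0 0 5 5 5 15

Derivation:
Fragment 1: offset=10 data="MA" -> buffer=??????????MA??? -> prefix_len=0
Fragment 2: offset=14 data="V" -> buffer=??????????MA??V -> prefix_len=0
Fragment 3: offset=0 data="RUaRt" -> buffer=RUaRt?????MA??V -> prefix_len=5
Fragment 4: offset=7 data="szZ" -> buffer=RUaRt??szZMA??V -> prefix_len=5
Fragment 5: offset=12 data="nw" -> buffer=RUaRt??szZMAnwV -> prefix_len=5
Fragment 6: offset=5 data="ll" -> buffer=RUaRtllszZMAnwV -> prefix_len=15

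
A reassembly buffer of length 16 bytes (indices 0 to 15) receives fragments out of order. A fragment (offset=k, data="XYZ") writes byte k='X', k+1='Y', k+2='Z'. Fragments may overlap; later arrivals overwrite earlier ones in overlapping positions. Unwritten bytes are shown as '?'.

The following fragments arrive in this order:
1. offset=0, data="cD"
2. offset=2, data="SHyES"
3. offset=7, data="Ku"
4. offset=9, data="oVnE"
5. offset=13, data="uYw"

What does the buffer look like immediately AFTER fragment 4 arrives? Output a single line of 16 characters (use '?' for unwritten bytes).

Fragment 1: offset=0 data="cD" -> buffer=cD??????????????
Fragment 2: offset=2 data="SHyES" -> buffer=cDSHyES?????????
Fragment 3: offset=7 data="Ku" -> buffer=cDSHyESKu???????
Fragment 4: offset=9 data="oVnE" -> buffer=cDSHyESKuoVnE???

Answer: cDSHyESKuoVnE???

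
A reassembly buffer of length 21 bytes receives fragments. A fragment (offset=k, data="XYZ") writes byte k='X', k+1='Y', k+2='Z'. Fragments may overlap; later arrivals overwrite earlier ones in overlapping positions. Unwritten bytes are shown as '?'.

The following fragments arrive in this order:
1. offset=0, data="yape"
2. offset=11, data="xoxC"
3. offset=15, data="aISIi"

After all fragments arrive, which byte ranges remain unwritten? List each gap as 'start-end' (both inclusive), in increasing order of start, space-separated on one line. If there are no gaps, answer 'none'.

Fragment 1: offset=0 len=4
Fragment 2: offset=11 len=4
Fragment 3: offset=15 len=5
Gaps: 4-10 20-20

Answer: 4-10 20-20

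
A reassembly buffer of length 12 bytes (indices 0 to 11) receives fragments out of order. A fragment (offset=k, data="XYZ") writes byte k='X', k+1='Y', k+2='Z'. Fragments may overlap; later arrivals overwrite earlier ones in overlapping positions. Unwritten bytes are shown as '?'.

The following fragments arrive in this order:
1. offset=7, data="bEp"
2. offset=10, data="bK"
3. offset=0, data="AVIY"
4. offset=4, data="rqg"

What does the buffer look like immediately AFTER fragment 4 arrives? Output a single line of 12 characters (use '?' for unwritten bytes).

Fragment 1: offset=7 data="bEp" -> buffer=???????bEp??
Fragment 2: offset=10 data="bK" -> buffer=???????bEpbK
Fragment 3: offset=0 data="AVIY" -> buffer=AVIY???bEpbK
Fragment 4: offset=4 data="rqg" -> buffer=AVIYrqgbEpbK

Answer: AVIYrqgbEpbK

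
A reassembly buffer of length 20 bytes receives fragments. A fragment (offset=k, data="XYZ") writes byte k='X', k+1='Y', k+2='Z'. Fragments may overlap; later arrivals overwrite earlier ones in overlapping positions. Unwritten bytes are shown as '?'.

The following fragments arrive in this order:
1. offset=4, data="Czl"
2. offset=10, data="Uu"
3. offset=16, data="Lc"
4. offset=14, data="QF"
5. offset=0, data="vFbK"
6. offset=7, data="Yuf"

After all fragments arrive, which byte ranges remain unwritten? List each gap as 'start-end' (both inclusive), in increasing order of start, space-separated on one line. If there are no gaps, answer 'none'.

Fragment 1: offset=4 len=3
Fragment 2: offset=10 len=2
Fragment 3: offset=16 len=2
Fragment 4: offset=14 len=2
Fragment 5: offset=0 len=4
Fragment 6: offset=7 len=3
Gaps: 12-13 18-19

Answer: 12-13 18-19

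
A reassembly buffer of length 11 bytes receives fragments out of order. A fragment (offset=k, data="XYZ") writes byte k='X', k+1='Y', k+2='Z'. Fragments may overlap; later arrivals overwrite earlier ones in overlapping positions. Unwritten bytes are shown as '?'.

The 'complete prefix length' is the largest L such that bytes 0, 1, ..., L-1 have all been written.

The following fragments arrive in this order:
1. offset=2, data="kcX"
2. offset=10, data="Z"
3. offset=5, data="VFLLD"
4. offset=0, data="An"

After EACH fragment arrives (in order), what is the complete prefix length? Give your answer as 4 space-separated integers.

Answer: 0 0 0 11

Derivation:
Fragment 1: offset=2 data="kcX" -> buffer=??kcX?????? -> prefix_len=0
Fragment 2: offset=10 data="Z" -> buffer=??kcX?????Z -> prefix_len=0
Fragment 3: offset=5 data="VFLLD" -> buffer=??kcXVFLLDZ -> prefix_len=0
Fragment 4: offset=0 data="An" -> buffer=AnkcXVFLLDZ -> prefix_len=11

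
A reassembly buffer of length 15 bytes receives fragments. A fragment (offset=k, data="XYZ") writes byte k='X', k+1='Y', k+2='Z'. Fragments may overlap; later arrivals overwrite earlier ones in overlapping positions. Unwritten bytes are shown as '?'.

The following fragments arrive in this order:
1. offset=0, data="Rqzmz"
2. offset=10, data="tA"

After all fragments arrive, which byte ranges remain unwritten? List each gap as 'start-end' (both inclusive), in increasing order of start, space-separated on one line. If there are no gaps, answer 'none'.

Fragment 1: offset=0 len=5
Fragment 2: offset=10 len=2
Gaps: 5-9 12-14

Answer: 5-9 12-14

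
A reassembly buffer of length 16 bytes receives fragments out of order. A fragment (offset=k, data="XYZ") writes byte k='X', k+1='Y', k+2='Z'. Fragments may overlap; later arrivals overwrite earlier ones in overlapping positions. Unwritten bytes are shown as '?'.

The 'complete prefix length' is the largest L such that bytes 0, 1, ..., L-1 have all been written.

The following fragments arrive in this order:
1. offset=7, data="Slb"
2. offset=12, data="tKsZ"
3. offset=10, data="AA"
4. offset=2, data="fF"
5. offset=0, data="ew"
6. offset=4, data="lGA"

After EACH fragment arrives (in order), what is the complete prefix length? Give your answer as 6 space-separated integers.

Fragment 1: offset=7 data="Slb" -> buffer=???????Slb?????? -> prefix_len=0
Fragment 2: offset=12 data="tKsZ" -> buffer=???????Slb??tKsZ -> prefix_len=0
Fragment 3: offset=10 data="AA" -> buffer=???????SlbAAtKsZ -> prefix_len=0
Fragment 4: offset=2 data="fF" -> buffer=??fF???SlbAAtKsZ -> prefix_len=0
Fragment 5: offset=0 data="ew" -> buffer=ewfF???SlbAAtKsZ -> prefix_len=4
Fragment 6: offset=4 data="lGA" -> buffer=ewfFlGASlbAAtKsZ -> prefix_len=16

Answer: 0 0 0 0 4 16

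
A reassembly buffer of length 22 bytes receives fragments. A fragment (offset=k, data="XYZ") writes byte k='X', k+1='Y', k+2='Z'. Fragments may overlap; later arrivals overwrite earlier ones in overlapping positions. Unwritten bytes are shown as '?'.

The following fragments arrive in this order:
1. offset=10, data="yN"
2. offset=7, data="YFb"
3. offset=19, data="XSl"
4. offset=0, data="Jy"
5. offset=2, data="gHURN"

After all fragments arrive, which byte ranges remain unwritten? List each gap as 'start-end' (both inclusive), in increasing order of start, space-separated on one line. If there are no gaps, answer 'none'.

Fragment 1: offset=10 len=2
Fragment 2: offset=7 len=3
Fragment 3: offset=19 len=3
Fragment 4: offset=0 len=2
Fragment 5: offset=2 len=5
Gaps: 12-18

Answer: 12-18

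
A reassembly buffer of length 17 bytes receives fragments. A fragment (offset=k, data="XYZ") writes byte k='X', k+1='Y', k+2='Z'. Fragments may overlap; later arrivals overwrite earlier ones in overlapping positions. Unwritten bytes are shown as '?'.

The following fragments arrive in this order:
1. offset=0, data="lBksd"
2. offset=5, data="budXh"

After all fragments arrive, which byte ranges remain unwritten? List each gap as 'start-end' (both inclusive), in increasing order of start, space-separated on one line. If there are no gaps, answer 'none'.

Fragment 1: offset=0 len=5
Fragment 2: offset=5 len=5
Gaps: 10-16

Answer: 10-16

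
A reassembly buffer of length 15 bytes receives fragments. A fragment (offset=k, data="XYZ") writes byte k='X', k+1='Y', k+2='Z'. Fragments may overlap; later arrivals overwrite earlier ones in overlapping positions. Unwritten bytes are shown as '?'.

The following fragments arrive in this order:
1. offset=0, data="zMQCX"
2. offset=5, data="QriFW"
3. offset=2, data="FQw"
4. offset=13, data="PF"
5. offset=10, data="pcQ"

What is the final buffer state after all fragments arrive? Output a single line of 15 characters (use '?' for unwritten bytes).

Answer: zMFQwQriFWpcQPF

Derivation:
Fragment 1: offset=0 data="zMQCX" -> buffer=zMQCX??????????
Fragment 2: offset=5 data="QriFW" -> buffer=zMQCXQriFW?????
Fragment 3: offset=2 data="FQw" -> buffer=zMFQwQriFW?????
Fragment 4: offset=13 data="PF" -> buffer=zMFQwQriFW???PF
Fragment 5: offset=10 data="pcQ" -> buffer=zMFQwQriFWpcQPF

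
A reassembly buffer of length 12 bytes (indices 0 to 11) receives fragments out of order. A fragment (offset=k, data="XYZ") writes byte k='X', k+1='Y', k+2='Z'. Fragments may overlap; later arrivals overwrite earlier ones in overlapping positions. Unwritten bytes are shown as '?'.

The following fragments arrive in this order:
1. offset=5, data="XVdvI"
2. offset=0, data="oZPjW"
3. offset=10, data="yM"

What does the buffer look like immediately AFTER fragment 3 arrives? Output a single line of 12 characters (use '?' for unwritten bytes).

Fragment 1: offset=5 data="XVdvI" -> buffer=?????XVdvI??
Fragment 2: offset=0 data="oZPjW" -> buffer=oZPjWXVdvI??
Fragment 3: offset=10 data="yM" -> buffer=oZPjWXVdvIyM

Answer: oZPjWXVdvIyM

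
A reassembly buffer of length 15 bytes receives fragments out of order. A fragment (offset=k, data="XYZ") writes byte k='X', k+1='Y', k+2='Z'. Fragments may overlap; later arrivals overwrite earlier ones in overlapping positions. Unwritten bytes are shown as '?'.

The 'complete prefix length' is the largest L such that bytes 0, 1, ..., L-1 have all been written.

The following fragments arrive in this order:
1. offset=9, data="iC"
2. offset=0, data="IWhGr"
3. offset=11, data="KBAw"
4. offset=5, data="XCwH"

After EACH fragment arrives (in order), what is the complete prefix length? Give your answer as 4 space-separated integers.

Answer: 0 5 5 15

Derivation:
Fragment 1: offset=9 data="iC" -> buffer=?????????iC???? -> prefix_len=0
Fragment 2: offset=0 data="IWhGr" -> buffer=IWhGr????iC???? -> prefix_len=5
Fragment 3: offset=11 data="KBAw" -> buffer=IWhGr????iCKBAw -> prefix_len=5
Fragment 4: offset=5 data="XCwH" -> buffer=IWhGrXCwHiCKBAw -> prefix_len=15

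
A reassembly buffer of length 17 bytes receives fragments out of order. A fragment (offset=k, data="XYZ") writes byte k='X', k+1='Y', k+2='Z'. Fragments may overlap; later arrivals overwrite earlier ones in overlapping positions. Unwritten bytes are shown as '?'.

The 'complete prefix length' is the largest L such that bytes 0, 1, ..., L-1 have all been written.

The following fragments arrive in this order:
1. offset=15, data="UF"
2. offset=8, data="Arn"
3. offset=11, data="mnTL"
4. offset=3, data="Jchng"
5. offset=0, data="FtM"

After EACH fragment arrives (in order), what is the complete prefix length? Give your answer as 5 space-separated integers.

Fragment 1: offset=15 data="UF" -> buffer=???????????????UF -> prefix_len=0
Fragment 2: offset=8 data="Arn" -> buffer=????????Arn????UF -> prefix_len=0
Fragment 3: offset=11 data="mnTL" -> buffer=????????ArnmnTLUF -> prefix_len=0
Fragment 4: offset=3 data="Jchng" -> buffer=???JchngArnmnTLUF -> prefix_len=0
Fragment 5: offset=0 data="FtM" -> buffer=FtMJchngArnmnTLUF -> prefix_len=17

Answer: 0 0 0 0 17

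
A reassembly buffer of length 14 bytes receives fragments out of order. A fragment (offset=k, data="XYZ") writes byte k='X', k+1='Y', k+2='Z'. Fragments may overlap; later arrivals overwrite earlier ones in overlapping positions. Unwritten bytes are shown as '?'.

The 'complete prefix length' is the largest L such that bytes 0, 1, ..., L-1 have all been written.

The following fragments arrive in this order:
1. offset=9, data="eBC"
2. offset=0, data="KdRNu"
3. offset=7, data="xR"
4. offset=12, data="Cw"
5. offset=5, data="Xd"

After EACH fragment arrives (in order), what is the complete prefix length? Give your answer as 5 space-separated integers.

Answer: 0 5 5 5 14

Derivation:
Fragment 1: offset=9 data="eBC" -> buffer=?????????eBC?? -> prefix_len=0
Fragment 2: offset=0 data="KdRNu" -> buffer=KdRNu????eBC?? -> prefix_len=5
Fragment 3: offset=7 data="xR" -> buffer=KdRNu??xReBC?? -> prefix_len=5
Fragment 4: offset=12 data="Cw" -> buffer=KdRNu??xReBCCw -> prefix_len=5
Fragment 5: offset=5 data="Xd" -> buffer=KdRNuXdxReBCCw -> prefix_len=14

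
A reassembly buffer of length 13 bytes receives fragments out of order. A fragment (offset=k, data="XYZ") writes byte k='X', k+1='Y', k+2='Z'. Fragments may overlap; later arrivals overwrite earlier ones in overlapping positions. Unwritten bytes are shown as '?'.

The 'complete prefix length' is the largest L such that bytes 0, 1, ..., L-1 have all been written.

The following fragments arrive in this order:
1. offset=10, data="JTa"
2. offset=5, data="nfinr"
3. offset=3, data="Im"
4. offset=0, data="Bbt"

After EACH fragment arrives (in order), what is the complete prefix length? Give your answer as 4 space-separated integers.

Answer: 0 0 0 13

Derivation:
Fragment 1: offset=10 data="JTa" -> buffer=??????????JTa -> prefix_len=0
Fragment 2: offset=5 data="nfinr" -> buffer=?????nfinrJTa -> prefix_len=0
Fragment 3: offset=3 data="Im" -> buffer=???ImnfinrJTa -> prefix_len=0
Fragment 4: offset=0 data="Bbt" -> buffer=BbtImnfinrJTa -> prefix_len=13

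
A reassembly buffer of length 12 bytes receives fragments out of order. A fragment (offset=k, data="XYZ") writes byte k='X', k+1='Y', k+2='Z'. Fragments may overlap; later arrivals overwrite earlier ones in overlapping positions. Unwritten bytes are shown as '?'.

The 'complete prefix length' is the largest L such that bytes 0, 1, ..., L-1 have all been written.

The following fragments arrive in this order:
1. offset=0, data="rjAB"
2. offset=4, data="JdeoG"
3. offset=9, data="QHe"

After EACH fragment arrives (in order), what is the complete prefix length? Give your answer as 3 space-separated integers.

Fragment 1: offset=0 data="rjAB" -> buffer=rjAB???????? -> prefix_len=4
Fragment 2: offset=4 data="JdeoG" -> buffer=rjABJdeoG??? -> prefix_len=9
Fragment 3: offset=9 data="QHe" -> buffer=rjABJdeoGQHe -> prefix_len=12

Answer: 4 9 12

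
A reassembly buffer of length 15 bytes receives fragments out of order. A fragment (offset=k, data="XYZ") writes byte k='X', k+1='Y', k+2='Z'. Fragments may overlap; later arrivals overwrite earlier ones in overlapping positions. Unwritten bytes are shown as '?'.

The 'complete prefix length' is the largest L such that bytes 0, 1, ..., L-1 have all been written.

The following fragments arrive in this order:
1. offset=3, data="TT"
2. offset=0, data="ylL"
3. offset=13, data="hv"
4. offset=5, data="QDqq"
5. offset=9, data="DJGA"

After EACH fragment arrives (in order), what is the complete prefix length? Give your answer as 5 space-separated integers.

Fragment 1: offset=3 data="TT" -> buffer=???TT?????????? -> prefix_len=0
Fragment 2: offset=0 data="ylL" -> buffer=ylLTT?????????? -> prefix_len=5
Fragment 3: offset=13 data="hv" -> buffer=ylLTT????????hv -> prefix_len=5
Fragment 4: offset=5 data="QDqq" -> buffer=ylLTTQDqq????hv -> prefix_len=9
Fragment 5: offset=9 data="DJGA" -> buffer=ylLTTQDqqDJGAhv -> prefix_len=15

Answer: 0 5 5 9 15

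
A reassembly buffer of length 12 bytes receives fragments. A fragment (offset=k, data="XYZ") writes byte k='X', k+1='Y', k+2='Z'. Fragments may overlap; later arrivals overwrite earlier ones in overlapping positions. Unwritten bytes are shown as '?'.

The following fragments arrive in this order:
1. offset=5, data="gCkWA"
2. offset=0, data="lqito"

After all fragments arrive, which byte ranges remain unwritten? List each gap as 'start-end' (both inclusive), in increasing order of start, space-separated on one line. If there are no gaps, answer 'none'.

Answer: 10-11

Derivation:
Fragment 1: offset=5 len=5
Fragment 2: offset=0 len=5
Gaps: 10-11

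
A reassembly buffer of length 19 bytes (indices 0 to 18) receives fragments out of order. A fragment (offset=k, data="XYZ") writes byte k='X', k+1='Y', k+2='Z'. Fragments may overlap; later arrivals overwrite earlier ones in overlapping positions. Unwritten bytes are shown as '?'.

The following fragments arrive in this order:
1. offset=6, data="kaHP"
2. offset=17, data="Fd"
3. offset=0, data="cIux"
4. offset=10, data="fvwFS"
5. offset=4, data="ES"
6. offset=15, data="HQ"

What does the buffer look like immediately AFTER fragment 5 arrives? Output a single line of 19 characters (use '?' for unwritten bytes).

Answer: cIuxESkaHPfvwFS??Fd

Derivation:
Fragment 1: offset=6 data="kaHP" -> buffer=??????kaHP?????????
Fragment 2: offset=17 data="Fd" -> buffer=??????kaHP???????Fd
Fragment 3: offset=0 data="cIux" -> buffer=cIux??kaHP???????Fd
Fragment 4: offset=10 data="fvwFS" -> buffer=cIux??kaHPfvwFS??Fd
Fragment 5: offset=4 data="ES" -> buffer=cIuxESkaHPfvwFS??Fd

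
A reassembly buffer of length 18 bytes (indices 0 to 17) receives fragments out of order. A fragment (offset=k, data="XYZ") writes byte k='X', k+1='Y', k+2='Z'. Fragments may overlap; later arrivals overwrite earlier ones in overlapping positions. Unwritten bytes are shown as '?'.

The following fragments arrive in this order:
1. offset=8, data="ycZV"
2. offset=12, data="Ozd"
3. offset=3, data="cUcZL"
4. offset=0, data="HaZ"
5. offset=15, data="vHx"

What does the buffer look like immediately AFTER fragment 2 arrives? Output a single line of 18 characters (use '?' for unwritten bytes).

Fragment 1: offset=8 data="ycZV" -> buffer=????????ycZV??????
Fragment 2: offset=12 data="Ozd" -> buffer=????????ycZVOzd???

Answer: ????????ycZVOzd???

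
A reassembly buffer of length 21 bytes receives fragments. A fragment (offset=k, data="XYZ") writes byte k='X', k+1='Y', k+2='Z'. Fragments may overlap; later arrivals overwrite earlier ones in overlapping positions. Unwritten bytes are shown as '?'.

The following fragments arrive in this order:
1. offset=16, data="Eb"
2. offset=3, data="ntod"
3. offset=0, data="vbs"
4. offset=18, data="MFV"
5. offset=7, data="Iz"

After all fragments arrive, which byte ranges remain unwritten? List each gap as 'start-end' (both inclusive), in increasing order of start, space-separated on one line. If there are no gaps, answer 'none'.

Fragment 1: offset=16 len=2
Fragment 2: offset=3 len=4
Fragment 3: offset=0 len=3
Fragment 4: offset=18 len=3
Fragment 5: offset=7 len=2
Gaps: 9-15

Answer: 9-15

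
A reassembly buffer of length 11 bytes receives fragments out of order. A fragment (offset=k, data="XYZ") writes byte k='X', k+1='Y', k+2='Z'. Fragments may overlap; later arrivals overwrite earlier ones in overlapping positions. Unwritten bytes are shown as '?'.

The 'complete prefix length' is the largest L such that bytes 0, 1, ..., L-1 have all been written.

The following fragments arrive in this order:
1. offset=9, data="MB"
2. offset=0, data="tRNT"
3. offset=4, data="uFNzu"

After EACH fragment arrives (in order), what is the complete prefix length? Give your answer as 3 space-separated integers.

Fragment 1: offset=9 data="MB" -> buffer=?????????MB -> prefix_len=0
Fragment 2: offset=0 data="tRNT" -> buffer=tRNT?????MB -> prefix_len=4
Fragment 3: offset=4 data="uFNzu" -> buffer=tRNTuFNzuMB -> prefix_len=11

Answer: 0 4 11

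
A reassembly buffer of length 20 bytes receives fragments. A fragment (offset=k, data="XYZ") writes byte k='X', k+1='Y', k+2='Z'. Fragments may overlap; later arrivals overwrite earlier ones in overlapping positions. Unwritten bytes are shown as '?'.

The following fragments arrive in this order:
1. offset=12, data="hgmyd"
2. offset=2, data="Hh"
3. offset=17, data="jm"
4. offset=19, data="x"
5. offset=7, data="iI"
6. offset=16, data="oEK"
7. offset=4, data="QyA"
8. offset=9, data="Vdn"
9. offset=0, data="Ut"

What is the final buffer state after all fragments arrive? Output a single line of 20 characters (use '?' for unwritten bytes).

Fragment 1: offset=12 data="hgmyd" -> buffer=????????????hgmyd???
Fragment 2: offset=2 data="Hh" -> buffer=??Hh????????hgmyd???
Fragment 3: offset=17 data="jm" -> buffer=??Hh????????hgmydjm?
Fragment 4: offset=19 data="x" -> buffer=??Hh????????hgmydjmx
Fragment 5: offset=7 data="iI" -> buffer=??Hh???iI???hgmydjmx
Fragment 6: offset=16 data="oEK" -> buffer=??Hh???iI???hgmyoEKx
Fragment 7: offset=4 data="QyA" -> buffer=??HhQyAiI???hgmyoEKx
Fragment 8: offset=9 data="Vdn" -> buffer=??HhQyAiIVdnhgmyoEKx
Fragment 9: offset=0 data="Ut" -> buffer=UtHhQyAiIVdnhgmyoEKx

Answer: UtHhQyAiIVdnhgmyoEKx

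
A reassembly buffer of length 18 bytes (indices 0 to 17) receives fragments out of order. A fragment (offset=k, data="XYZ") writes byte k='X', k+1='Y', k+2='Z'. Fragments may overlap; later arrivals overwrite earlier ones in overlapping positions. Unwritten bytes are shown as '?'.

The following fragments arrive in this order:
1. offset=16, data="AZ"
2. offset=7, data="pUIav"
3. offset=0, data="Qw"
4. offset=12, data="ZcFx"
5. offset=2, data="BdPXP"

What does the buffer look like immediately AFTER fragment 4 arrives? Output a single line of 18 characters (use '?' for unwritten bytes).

Answer: Qw?????pUIavZcFxAZ

Derivation:
Fragment 1: offset=16 data="AZ" -> buffer=????????????????AZ
Fragment 2: offset=7 data="pUIav" -> buffer=???????pUIav????AZ
Fragment 3: offset=0 data="Qw" -> buffer=Qw?????pUIav????AZ
Fragment 4: offset=12 data="ZcFx" -> buffer=Qw?????pUIavZcFxAZ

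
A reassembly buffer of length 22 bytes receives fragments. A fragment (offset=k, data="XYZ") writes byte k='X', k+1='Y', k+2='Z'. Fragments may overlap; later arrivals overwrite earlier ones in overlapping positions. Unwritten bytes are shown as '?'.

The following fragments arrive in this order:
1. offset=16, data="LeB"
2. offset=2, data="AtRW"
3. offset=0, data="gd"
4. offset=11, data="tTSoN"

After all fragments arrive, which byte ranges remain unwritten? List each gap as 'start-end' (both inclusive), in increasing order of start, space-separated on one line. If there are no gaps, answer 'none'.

Fragment 1: offset=16 len=3
Fragment 2: offset=2 len=4
Fragment 3: offset=0 len=2
Fragment 4: offset=11 len=5
Gaps: 6-10 19-21

Answer: 6-10 19-21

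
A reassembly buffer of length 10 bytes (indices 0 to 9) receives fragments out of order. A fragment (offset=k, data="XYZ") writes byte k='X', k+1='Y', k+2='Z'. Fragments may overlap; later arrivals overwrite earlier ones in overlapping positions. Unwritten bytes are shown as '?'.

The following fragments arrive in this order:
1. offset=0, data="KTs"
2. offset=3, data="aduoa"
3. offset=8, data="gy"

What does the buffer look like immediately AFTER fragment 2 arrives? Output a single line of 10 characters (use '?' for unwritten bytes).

Fragment 1: offset=0 data="KTs" -> buffer=KTs???????
Fragment 2: offset=3 data="aduoa" -> buffer=KTsaduoa??

Answer: KTsaduoa??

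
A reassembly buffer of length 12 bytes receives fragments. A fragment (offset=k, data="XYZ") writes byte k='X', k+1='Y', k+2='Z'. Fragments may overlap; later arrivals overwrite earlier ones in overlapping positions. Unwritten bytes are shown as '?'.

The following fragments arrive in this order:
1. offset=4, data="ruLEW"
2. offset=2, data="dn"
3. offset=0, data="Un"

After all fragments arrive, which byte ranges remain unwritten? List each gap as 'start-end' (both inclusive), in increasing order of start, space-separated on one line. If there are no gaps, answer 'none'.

Fragment 1: offset=4 len=5
Fragment 2: offset=2 len=2
Fragment 3: offset=0 len=2
Gaps: 9-11

Answer: 9-11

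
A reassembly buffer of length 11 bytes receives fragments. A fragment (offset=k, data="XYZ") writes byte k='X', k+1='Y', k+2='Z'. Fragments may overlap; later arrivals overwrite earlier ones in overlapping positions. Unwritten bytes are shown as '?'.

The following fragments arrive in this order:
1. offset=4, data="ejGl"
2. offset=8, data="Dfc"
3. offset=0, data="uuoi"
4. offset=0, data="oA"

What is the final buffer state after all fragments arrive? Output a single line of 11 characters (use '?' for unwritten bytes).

Answer: oAoiejGlDfc

Derivation:
Fragment 1: offset=4 data="ejGl" -> buffer=????ejGl???
Fragment 2: offset=8 data="Dfc" -> buffer=????ejGlDfc
Fragment 3: offset=0 data="uuoi" -> buffer=uuoiejGlDfc
Fragment 4: offset=0 data="oA" -> buffer=oAoiejGlDfc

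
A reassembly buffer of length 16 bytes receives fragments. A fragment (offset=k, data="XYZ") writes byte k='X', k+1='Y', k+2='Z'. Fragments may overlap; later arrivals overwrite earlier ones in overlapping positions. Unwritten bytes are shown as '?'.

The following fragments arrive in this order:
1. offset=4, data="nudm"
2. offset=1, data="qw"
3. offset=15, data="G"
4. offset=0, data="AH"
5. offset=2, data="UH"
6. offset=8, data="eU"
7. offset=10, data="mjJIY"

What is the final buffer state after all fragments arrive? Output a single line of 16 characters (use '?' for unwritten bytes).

Fragment 1: offset=4 data="nudm" -> buffer=????nudm????????
Fragment 2: offset=1 data="qw" -> buffer=?qw?nudm????????
Fragment 3: offset=15 data="G" -> buffer=?qw?nudm???????G
Fragment 4: offset=0 data="AH" -> buffer=AHw?nudm???????G
Fragment 5: offset=2 data="UH" -> buffer=AHUHnudm???????G
Fragment 6: offset=8 data="eU" -> buffer=AHUHnudmeU?????G
Fragment 7: offset=10 data="mjJIY" -> buffer=AHUHnudmeUmjJIYG

Answer: AHUHnudmeUmjJIYG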